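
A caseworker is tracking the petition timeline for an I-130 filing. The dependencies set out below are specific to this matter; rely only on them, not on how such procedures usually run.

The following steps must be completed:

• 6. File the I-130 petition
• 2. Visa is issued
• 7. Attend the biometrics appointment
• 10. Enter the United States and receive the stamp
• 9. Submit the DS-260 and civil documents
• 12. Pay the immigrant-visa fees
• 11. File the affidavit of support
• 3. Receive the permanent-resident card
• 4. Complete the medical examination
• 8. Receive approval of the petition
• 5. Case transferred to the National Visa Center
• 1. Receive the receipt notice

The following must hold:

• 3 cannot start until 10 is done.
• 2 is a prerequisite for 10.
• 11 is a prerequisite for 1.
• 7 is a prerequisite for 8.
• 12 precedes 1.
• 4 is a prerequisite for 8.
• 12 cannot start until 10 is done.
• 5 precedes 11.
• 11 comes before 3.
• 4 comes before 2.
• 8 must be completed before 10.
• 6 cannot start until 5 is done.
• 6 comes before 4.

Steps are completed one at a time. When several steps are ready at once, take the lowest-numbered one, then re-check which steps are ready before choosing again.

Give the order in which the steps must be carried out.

5 → 6 → 4 → 2 → 7 → 8 → 9 → 10 → 11 → 3 → 12 → 1

5, 7 and 9 have no prerequisites; 5 has the earlier label, so 5 is first.
Ready: 6, 7, 9 and 11. 6 has the earlier label → 6.
4, 7, 9 and 11 are all available; 4 has the earlier label → 4.
2 now also ready, so the ready set is {2, 7, 9, 11}; 2 has the earlier label → 2.
7, 9 and 11 are all available; 7 has the earlier label → 7.
8 now also ready, so the ready set is {8, 9, 11}; 8 has the earlier label → 8.
10 now also ready, so the ready set is {9, 10, 11}; 9 has the earlier label → 9.
Ready: 10 and 11. 10 has the earlier label → 10.
12 now also ready, so the ready set is {11, 12}; 11 has the earlier label → 11.
3 now also ready, so the ready set is {3, 12}; 3 has the earlier label → 3.
12 needed 10, now all done → 12.
1 is the only step now ready → 1.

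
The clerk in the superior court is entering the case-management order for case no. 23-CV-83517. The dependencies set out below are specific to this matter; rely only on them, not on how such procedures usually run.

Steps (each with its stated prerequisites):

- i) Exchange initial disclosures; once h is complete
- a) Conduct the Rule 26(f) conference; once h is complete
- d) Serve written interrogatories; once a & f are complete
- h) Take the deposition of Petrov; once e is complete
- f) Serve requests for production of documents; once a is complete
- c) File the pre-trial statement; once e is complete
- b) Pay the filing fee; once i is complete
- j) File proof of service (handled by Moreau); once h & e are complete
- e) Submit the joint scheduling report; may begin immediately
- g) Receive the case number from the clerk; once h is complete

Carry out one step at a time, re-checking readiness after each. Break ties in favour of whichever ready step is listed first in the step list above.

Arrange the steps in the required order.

e has no prerequisites → e first.
Now h and c have their prerequisites met. h is listed earlier, so h next.
i, a, j and g now also ready, so the ready set is {i, a, c, j, g}; i is listed earlier → i.
b now also ready, so the ready set is {a, c, b, j, g}; a is listed earlier → a.
f now also ready, so the ready set is {f, c, b, j, g}; f is listed earlier → f.
d now also ready, so the ready set is {d, c, b, j, g}; d is listed earlier → d.
Now c, b, j and g have their prerequisites met. c is listed earlier, so c next.
Ready: b, j and g. b is listed earlier → b.
Now j and g have their prerequisites met. j is listed earlier, so j next.
That leaves g as the only ready step → g.

e, h, i, a, f, d, c, b, j, g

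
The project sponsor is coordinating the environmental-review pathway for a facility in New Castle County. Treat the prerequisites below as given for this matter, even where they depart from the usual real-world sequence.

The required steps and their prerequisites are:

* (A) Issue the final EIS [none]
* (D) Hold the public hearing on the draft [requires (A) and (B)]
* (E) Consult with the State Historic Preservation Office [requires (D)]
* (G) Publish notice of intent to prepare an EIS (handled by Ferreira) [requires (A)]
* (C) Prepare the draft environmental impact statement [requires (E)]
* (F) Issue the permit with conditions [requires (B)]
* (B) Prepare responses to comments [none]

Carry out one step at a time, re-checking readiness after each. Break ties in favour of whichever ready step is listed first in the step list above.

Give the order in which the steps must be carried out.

(A), (G), (B), (D), (E), (C), (F)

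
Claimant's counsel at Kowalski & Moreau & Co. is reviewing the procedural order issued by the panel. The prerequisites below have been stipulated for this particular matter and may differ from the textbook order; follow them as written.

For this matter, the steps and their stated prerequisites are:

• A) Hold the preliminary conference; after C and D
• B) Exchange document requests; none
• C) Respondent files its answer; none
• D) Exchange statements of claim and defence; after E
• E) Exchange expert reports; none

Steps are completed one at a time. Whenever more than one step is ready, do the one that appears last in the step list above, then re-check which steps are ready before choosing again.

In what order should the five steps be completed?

Nothing is required for E, C and B. E is listed later → E first.
D, C and B are all available; D is listed later → D.
Now C and B have their prerequisites met. C is listed later, so C next.
A now also ready, so the ready set is {B, A}; B is listed later → B.
A needed D and C, now all done → A.

E, D, C, B, A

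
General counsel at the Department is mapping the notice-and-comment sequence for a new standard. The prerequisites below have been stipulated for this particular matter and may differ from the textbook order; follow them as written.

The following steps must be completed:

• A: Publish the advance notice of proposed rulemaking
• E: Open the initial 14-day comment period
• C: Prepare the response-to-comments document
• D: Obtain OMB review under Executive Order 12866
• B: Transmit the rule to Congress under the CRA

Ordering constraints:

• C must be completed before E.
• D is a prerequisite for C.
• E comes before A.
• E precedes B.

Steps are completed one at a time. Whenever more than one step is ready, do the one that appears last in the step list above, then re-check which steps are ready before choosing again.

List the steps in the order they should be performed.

D C E B A

D is the only step with nothing outstanding, so it goes first.
Next only C has its prerequisites met → C.
E needed C, now all done → E.
B and A are both available; B is listed later → B.
A is the only step now ready → A.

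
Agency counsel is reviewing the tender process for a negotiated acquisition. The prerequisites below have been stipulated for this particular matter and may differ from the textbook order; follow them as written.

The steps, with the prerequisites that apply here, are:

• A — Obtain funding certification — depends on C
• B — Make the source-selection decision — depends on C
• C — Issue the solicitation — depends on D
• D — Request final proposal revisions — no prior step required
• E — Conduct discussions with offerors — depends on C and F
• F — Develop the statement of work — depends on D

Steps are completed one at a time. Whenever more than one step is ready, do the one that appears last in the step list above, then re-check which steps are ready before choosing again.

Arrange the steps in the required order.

Only D has no prerequisites, so it is first.
Ready: F and C. F is listed later → F.
C needed D, now all done → C.
Now E, B and A have their prerequisites met. E is listed later, so E next.
Ready: B and A. B is listed later → B.
That leaves A as the only ready step → A.

D → F → C → E → B → A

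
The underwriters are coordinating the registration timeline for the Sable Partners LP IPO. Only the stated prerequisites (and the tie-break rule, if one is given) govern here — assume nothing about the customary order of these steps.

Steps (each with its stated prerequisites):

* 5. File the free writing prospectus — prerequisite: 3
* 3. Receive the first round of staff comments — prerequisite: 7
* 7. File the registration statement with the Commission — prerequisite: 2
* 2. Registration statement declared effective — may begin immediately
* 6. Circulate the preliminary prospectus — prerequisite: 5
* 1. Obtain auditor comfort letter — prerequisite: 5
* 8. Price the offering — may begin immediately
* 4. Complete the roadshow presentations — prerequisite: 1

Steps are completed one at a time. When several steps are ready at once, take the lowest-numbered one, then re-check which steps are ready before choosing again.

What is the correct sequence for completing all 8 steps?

2, 7, 3, 5, 1, 4, 6, 8

Nothing is required for 2 and 8. 2 has the earlier label → 2 first.
7 now also ready, so the ready set is {7, 8}; 7 has the earlier label → 7.
3 now also ready, so the ready set is {3, 8}; 3 has the earlier label → 3.
5 and 8 are both available; 5 has the earlier label → 5.
1, 6 and 8 are all available; 1 has the earlier label → 1.
4 now also ready, so the ready set is {4, 6, 8}; 4 has the earlier label → 4.
Ready: 6 and 8. 6 has the earlier label → 6.
8 is the only step now ready → 8.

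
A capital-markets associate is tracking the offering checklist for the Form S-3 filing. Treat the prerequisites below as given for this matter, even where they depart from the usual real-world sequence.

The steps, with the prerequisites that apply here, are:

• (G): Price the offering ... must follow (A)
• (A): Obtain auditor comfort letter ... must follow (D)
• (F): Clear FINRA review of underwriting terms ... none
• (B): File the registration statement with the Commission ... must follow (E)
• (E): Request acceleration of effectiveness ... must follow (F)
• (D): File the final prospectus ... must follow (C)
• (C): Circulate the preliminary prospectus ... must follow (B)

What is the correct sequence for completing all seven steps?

(F) has no prerequisites → (F) first.
(E) needed (F), now all done → (E).
(B) needed (E), now all done → (B).
Next only (C) has its prerequisites met → (C).
(D) needed (C), now all done → (D).
(A) needed (D), now all done → (A).
That leaves (G) as the only ready step → (G).

(F), (E), (B), (C), (D), (A), (G)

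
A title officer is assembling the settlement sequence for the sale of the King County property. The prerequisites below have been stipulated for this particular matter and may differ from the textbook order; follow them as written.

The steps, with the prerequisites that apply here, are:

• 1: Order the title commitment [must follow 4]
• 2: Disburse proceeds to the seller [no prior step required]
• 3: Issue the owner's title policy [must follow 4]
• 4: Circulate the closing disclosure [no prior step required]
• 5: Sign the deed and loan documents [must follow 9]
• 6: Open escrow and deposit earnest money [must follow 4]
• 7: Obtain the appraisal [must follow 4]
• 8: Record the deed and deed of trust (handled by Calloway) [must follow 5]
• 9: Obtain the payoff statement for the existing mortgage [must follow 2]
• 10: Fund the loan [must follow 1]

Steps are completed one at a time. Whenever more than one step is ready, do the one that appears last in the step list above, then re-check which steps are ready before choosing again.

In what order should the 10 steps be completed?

4 and 2 have no prerequisites; 4 is listed later, so 4 is first.
Now 7, 6, 3, 2 and 1 have their prerequisites met. 7 is listed later, so 7 next.
Now 6, 3, 2 and 1 have their prerequisites met. 6 is listed later, so 6 next.
Ready: 3, 2 and 1. 3 is listed later → 3.
Ready: 2 and 1. 2 is listed later → 2.
9 now also ready, so the ready set is {9, 1}; 9 is listed later → 9.
5 and 1 are both available; 5 is listed later → 5.
8 now also ready, so the ready set is {8, 1}; 8 is listed later → 8.
1 needed 4, now all done → 1.
10 is the only step now ready → 10.

4 7 6 3 2 9 5 8 1 10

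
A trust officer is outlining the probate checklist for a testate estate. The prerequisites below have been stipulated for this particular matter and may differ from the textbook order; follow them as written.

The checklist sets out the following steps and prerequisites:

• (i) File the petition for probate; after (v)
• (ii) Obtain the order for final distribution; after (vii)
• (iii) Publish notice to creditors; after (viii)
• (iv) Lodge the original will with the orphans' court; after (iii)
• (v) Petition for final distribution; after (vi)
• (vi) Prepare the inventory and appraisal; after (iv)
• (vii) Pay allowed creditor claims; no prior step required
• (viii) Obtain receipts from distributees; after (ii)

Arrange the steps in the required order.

(vii), (ii), (viii), (iii), (iv), (vi), (v), (i)

(vii) has no prerequisites → (vii) first.
(ii) needed (vii), now all done → (ii).
(viii) needed (ii), now all done → (viii).
(iii) needed (viii), now all done → (iii).
That leaves (iv) as the only ready step → (iv).
(vi) is the only step now ready → (vi).
(v) is the only step now ready → (v).
(i) needed (v), now all done → (i).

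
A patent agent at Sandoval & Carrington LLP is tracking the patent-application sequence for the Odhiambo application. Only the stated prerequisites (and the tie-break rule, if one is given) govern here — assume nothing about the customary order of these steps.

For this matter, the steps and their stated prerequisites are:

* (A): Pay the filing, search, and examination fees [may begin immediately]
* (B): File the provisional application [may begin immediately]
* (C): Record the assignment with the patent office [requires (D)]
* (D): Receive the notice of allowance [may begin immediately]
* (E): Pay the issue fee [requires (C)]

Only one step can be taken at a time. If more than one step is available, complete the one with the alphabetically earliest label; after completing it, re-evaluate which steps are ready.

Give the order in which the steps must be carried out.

(A), (B), (D), (C), (E)

Nothing is required for (A), (B) and (D). (A) has the earlier label → (A) first.
(B) and (D) are both available; (B) has the earlier label → (B).
(D) is the only step now ready → (D).
Next only (C) has its prerequisites met → (C).
(E) needed (C), now all done → (E).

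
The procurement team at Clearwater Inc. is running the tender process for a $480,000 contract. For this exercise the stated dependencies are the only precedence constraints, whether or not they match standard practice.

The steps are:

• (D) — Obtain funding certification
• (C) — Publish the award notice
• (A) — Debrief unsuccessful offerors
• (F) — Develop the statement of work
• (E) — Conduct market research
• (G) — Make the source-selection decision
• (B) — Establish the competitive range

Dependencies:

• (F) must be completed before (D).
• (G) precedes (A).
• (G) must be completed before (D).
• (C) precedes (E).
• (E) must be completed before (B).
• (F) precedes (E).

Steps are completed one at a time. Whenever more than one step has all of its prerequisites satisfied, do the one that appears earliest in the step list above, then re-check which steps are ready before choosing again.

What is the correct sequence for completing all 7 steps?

(C), (F), (E), (G), (D), (A), (B)

Nothing is required for (C), (F) and (G). (C) is listed earlier → (C) first.
(F) and (G) are both available; (F) is listed earlier → (F).
(E) now also ready, so the ready set is {(E), (G)}; (E) is listed earlier → (E).
(B) now also ready, so the ready set is {(G), (B)}; (G) is listed earlier → (G).
(D) and (A) now also ready, so the ready set is {(D), (A), (B)}; (D) is listed earlier → (D).
Now (A) and (B) have their prerequisites met. (A) is listed earlier, so (A) next.
That leaves (B) as the only ready step → (B).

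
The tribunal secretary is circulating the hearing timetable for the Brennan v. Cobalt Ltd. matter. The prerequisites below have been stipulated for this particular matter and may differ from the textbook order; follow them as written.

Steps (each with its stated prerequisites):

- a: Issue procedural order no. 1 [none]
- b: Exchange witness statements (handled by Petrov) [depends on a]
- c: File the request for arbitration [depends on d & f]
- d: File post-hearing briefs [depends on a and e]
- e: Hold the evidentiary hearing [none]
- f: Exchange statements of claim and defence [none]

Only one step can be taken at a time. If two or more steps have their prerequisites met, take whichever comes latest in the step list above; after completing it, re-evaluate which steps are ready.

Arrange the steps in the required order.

f e a d c b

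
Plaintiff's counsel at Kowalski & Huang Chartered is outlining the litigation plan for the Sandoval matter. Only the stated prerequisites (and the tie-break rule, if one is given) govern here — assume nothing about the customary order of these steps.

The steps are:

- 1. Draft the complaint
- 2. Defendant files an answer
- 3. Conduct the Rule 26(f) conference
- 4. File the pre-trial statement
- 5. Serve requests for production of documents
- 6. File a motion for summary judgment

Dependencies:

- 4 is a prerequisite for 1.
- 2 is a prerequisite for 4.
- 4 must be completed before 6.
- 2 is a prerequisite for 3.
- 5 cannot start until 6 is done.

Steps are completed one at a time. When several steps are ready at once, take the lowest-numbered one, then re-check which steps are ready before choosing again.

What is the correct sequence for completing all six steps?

2, 3, 4, 1, 6, 5

2 has no prerequisites → 2 first.
Now 3 and 4 have their prerequisites met. 3 has the earlier label, so 3 next.
Next only 4 has its prerequisites met → 4.
1 and 6 are both available; 1 has the earlier label → 1.
6 is the only step now ready → 6.
Next only 5 has its prerequisites met → 5.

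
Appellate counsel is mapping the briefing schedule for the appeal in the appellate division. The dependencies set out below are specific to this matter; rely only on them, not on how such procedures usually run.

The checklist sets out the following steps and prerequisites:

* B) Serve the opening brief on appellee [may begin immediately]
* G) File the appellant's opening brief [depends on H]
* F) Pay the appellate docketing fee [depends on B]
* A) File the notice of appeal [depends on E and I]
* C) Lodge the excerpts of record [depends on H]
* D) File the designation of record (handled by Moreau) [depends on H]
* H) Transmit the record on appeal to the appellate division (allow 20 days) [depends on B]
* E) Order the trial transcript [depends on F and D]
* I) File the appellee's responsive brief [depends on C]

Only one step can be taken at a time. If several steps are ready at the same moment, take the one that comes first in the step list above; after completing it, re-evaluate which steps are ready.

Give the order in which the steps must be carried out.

B, F, H, G, C, D, E, I, A

Only B has no prerequisites, so it is first.
Now F and H have their prerequisites met. F is listed earlier, so F next.
Next only H has its prerequisites met → H.
Now G, C and D have their prerequisites met. G is listed earlier, so G next.
C and D are both available; C is listed earlier → C.
Now D and I have their prerequisites met. D is listed earlier, so D next.
Now E and I have their prerequisites met. E is listed earlier, so E next.
Next only I has its prerequisites met → I.
That leaves A as the only ready step → A.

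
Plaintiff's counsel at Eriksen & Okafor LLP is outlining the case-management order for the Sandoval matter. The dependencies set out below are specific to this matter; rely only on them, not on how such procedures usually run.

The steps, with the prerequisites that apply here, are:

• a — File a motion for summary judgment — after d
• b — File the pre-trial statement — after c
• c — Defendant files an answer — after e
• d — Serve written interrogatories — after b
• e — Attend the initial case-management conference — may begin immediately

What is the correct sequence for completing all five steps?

e has no prerequisites → e first.
Next only c has its prerequisites met → c.
b needed c, now all done → b.
d needed b, now all done → d.
Next only a has its prerequisites met → a.

e, c, b, d, a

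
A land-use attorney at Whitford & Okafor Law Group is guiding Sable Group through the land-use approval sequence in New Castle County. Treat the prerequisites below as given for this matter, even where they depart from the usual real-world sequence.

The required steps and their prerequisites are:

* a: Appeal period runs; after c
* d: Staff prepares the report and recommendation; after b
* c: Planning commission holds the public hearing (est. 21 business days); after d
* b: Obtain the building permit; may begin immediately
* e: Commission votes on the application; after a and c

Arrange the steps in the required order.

b is the only step with nothing outstanding, so it goes first.
d is the only step now ready → d.
That leaves c as the only ready step → c.
That leaves a as the only ready step → a.
e needed a and c, now all done → e.

b → d → c → a → e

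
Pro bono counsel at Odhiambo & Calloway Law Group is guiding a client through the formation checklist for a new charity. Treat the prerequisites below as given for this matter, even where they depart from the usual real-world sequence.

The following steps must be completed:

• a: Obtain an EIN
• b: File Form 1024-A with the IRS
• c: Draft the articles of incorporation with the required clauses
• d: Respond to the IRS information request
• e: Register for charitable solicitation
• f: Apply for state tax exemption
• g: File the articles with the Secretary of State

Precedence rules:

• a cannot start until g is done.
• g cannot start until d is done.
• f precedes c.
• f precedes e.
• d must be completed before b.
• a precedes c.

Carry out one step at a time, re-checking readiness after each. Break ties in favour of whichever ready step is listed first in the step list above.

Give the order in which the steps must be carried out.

d, b, f, e, g, a, c

d and f have no prerequisites; d is listed earlier, so d is first.
b, f and g are all available; b is listed earlier → b.
f and g are both available; f is listed earlier → f.
Ready: e and g. e is listed earlier → e.
That leaves g as the only ready step → g.
a is the only step now ready → a.
That leaves c as the only ready step → c.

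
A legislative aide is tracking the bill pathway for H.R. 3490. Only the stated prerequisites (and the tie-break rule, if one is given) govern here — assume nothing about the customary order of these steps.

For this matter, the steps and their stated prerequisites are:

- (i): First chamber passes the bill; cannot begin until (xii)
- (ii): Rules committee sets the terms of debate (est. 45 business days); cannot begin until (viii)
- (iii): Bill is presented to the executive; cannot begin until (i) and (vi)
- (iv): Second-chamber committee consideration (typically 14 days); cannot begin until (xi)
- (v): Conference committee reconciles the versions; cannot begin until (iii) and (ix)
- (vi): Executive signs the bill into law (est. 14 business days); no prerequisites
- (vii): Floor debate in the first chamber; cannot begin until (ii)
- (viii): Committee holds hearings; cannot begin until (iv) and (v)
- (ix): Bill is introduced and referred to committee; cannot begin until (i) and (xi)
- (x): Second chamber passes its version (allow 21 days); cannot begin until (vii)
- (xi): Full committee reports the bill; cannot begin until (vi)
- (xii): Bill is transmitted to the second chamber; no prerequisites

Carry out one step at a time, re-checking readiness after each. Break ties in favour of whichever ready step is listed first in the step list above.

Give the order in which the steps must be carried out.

(vi), (xi), (iv), (xii), (i), (iii), (ix), (v), (viii), (ii), (vii), (x)

Nothing is required for (vi) and (xii). (vi) is listed earlier → (vi) first.
(xi) and (xii) are both available; (xi) is listed earlier → (xi).
(iv) now also ready, so the ready set is {(iv), (xii)}; (iv) is listed earlier → (iv).
Next only (xii) has its prerequisites met → (xii).
(i) needed (xii), now all done → (i).
(iii) and (ix) are both available; (iii) is listed earlier → (iii).
That leaves (ix) as the only ready step → (ix).
(v) is the only step now ready → (v).
That leaves (viii) as the only ready step → (viii).
Next only (ii) has its prerequisites met → (ii).
(vii) needed (ii), now all done → (vii).
(x) is the only step now ready → (x).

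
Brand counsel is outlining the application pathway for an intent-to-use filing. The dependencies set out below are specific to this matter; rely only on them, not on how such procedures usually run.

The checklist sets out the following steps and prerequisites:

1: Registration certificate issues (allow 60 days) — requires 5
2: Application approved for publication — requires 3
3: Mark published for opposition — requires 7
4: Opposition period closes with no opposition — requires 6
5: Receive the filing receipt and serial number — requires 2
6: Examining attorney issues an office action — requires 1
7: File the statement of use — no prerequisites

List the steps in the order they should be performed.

7 3 2 5 1 6 4

7 is the only step with nothing outstanding, so it goes first.
That leaves 3 as the only ready step → 3.
That leaves 2 as the only ready step → 2.
Next only 5 has its prerequisites met → 5.
Next only 1 has its prerequisites met → 1.
Next only 6 has its prerequisites met → 6.
4 needed 6, now all done → 4.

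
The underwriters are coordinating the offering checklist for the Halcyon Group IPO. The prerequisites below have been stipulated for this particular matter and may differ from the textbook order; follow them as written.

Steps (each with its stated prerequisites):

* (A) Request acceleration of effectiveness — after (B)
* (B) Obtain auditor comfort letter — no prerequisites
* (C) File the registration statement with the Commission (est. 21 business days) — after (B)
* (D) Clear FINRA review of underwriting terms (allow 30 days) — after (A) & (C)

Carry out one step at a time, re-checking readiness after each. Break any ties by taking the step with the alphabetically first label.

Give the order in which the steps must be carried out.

(B) is the only step with nothing outstanding, so it goes first.
(A) and (C) are both available; (A) has the earlier label → (A).
Next only (C) has its prerequisites met → (C).
(D) is the only step now ready → (D).

(B) → (A) → (C) → (D)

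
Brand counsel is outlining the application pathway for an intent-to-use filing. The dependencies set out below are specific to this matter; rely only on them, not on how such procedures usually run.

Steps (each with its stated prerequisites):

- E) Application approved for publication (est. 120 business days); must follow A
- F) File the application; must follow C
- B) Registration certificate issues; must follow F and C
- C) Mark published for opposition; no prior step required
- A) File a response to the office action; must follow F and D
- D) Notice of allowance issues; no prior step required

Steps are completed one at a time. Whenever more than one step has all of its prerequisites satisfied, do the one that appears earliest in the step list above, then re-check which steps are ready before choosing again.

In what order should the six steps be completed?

C and D have no prerequisites; C is listed earlier, so C is first.
Ready: F and D. F is listed earlier → F.
B now also ready, so the ready set is {B, D}; B is listed earlier → B.
Next only D has its prerequisites met → D.
A needed F and D, now all done → A.
Next only E has its prerequisites met → E.

C, F, B, D, A, E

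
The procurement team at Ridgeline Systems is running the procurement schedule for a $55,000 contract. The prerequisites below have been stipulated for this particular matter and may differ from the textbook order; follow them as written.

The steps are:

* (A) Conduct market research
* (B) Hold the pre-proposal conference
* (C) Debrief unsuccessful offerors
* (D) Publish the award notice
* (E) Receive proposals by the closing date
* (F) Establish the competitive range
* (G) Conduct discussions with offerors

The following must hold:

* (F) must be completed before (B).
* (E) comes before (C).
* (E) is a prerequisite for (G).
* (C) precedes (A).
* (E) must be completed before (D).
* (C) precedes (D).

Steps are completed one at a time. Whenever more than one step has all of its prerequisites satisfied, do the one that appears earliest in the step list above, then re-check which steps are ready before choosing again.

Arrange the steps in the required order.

(E) and (F) have no prerequisites; (E) is listed earlier, so (E) is first.
(C), (F) and (G) are all available; (C) is listed earlier → (C).
Now (A), (D), (F) and (G) have their prerequisites met. (A) is listed earlier, so (A) next.
Now (D), (F) and (G) have their prerequisites met. (D) is listed earlier, so (D) next.
(F) and (G) are both available; (F) is listed earlier → (F).
(B) now also ready, so the ready set is {(B), (G)}; (B) is listed earlier → (B).
(G) needed (E), now all done → (G).

(E) (C) (A) (D) (F) (B) (G)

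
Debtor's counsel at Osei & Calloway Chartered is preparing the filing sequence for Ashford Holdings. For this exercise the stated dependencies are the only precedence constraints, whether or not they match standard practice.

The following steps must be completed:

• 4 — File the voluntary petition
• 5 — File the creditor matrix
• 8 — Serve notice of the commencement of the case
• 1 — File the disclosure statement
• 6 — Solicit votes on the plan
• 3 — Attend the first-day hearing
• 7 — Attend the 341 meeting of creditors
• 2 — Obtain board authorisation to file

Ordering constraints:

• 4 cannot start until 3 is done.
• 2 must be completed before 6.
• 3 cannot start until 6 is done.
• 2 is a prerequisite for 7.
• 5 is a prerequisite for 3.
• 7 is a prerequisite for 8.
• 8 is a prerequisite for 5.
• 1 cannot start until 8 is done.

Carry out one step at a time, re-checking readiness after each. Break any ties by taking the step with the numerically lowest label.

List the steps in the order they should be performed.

2, 6, 7, 8, 1, 5, 3, 4

Only 2 has no prerequisites, so it is first.
Now 6 and 7 have their prerequisites met. 6 has the earlier label, so 6 next.
7 needed 2, now all done → 7.
That leaves 8 as the only ready step → 8.
Ready: 1 and 5. 1 has the earlier label → 1.
5 needed 8, now all done → 5.
3 is the only step now ready → 3.
4 is the only step now ready → 4.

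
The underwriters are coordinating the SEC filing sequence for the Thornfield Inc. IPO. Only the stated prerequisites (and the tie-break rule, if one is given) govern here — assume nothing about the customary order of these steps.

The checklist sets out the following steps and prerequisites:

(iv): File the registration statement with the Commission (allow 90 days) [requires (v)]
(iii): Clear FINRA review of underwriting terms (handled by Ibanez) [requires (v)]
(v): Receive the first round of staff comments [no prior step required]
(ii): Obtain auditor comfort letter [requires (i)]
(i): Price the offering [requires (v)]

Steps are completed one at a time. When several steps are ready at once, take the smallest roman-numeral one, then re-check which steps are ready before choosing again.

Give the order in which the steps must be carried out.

(v), (i), (ii), (iii), (iv)

(v) has no prerequisites → (v) first.
(i), (iii) and (iv) are all available; (i) has the earlier label → (i).
(ii) now also ready, so the ready set is {(ii), (iii), (iv)}; (ii) has the earlier label → (ii).
Now (iii) and (iv) have their prerequisites met. (iii) has the earlier label, so (iii) next.
Next only (iv) has its prerequisites met → (iv).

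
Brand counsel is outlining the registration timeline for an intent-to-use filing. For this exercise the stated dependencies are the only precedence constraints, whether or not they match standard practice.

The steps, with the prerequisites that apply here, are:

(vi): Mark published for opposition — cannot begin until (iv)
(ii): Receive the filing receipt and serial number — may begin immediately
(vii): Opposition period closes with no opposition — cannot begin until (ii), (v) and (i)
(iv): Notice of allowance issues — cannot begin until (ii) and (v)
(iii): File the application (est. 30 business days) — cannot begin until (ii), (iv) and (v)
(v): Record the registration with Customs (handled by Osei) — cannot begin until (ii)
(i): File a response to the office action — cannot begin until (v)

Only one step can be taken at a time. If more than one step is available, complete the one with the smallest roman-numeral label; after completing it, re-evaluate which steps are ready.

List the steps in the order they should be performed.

(ii) → (v) → (i) → (iv) → (iii) → (vi) → (vii)

(ii) has no prerequisites → (ii) first.
(v) needed (ii), now all done → (v).
(i) and (iv) are both available; (i) has the earlier label → (i).
(iv) and (vii) are both available; (iv) has the earlier label → (iv).
(iii) and (vi) now also ready, so the ready set is {(iii), (vi), (vii)}; (iii) has the earlier label → (iii).
Now (vi) and (vii) have their prerequisites met. (vi) has the earlier label, so (vi) next.
That leaves (vii) as the only ready step → (vii).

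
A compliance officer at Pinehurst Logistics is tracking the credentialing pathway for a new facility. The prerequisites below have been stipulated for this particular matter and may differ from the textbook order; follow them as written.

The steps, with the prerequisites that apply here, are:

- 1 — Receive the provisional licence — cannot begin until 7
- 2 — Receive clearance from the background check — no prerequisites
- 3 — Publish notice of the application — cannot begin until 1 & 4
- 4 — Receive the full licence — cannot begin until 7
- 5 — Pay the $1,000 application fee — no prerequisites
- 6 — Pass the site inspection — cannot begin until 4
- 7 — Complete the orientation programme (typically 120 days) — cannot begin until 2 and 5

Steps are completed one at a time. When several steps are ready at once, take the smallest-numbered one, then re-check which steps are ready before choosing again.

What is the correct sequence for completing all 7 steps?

Nothing is required for 2 and 5. 2 has the earlier label → 2 first.
5 is the only step now ready → 5.
7 needed 2 and 5, now all done → 7.
Ready: 1 and 4. 1 has the earlier label → 1.
4 needed 7, now all done → 4.
3 and 6 are both available; 3 has the earlier label → 3.
6 is the only step now ready → 6.

2 → 5 → 7 → 1 → 4 → 3 → 6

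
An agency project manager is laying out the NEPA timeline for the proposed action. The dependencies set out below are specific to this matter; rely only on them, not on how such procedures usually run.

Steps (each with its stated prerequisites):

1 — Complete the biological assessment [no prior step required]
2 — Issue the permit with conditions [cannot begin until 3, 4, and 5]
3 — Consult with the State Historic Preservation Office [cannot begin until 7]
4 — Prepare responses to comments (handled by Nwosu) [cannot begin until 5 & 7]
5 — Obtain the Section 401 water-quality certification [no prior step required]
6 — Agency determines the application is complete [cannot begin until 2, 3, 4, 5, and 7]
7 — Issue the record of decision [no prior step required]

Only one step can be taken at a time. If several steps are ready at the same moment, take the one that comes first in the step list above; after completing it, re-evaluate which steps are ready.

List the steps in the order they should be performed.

1, 5 and 7 have no prerequisites; 1 is listed earlier, so 1 is first.
Ready: 5 and 7. 5 is listed earlier → 5.
That leaves 7 as the only ready step → 7.
Ready: 3 and 4. 3 is listed earlier → 3.
That leaves 4 as the only ready step → 4.
2 needed 3, 4 and 5, now all done → 2.
6 is the only step now ready → 6.

1 5 7 3 4 2 6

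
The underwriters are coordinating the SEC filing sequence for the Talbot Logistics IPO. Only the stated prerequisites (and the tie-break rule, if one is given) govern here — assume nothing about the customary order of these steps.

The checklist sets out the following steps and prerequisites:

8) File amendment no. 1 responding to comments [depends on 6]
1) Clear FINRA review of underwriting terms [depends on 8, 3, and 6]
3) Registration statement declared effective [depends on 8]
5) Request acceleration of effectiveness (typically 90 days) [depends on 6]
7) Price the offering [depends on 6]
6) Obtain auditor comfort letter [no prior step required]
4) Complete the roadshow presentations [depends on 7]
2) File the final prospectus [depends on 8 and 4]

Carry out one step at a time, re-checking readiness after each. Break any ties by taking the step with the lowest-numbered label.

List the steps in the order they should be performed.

6, 5, 7, 4, 8, 2, 3, 1

6 is the only step with nothing outstanding, so it goes first.
Now 5, 7 and 8 have their prerequisites met. 5 has the earlier label, so 5 next.
Now 7 and 8 have their prerequisites met. 7 has the earlier label, so 7 next.
4 now also ready, so the ready set is {4, 8}; 4 has the earlier label → 4.
8 needed 6, now all done → 8.
Ready: 2 and 3. 2 has the earlier label → 2.
Next only 3 has its prerequisites met → 3.
That leaves 1 as the only ready step → 1.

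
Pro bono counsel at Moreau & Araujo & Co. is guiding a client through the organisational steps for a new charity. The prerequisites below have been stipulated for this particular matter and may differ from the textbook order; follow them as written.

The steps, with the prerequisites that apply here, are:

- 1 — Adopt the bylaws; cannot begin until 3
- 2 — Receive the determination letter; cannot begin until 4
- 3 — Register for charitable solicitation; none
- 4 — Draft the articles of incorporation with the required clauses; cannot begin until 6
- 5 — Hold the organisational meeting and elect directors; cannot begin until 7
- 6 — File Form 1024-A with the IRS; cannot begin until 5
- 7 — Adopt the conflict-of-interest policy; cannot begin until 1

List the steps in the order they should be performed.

Only 3 has no prerequisites, so it is first.
1 needed 3, now all done → 1.
That leaves 7 as the only ready step → 7.
5 needed 7, now all done → 5.
6 needed 5, now all done → 6.
4 needed 6, now all done → 4.
2 needed 4, now all done → 2.

3 1 7 5 6 4 2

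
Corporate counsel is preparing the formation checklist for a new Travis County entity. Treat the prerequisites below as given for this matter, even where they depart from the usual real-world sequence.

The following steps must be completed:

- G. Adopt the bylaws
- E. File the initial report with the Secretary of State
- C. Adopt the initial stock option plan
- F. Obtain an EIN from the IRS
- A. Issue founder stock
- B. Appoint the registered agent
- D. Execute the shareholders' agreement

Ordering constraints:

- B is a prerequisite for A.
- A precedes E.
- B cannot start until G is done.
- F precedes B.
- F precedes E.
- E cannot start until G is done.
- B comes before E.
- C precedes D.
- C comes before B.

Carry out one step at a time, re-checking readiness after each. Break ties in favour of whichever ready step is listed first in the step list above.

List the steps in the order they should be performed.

G, C, F, B, A, E, D

Nothing is required for G, C and F. G is listed earlier → G first.
C and F are both available; C is listed earlier → C.
D now also ready, so the ready set is {F, D}; F is listed earlier → F.
B and D are both available; B is listed earlier → B.
Ready: A and D. A is listed earlier → A.
E now also ready, so the ready set is {E, D}; E is listed earlier → E.
Next only D has its prerequisites met → D.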